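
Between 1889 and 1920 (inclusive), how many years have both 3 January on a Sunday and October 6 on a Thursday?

Check each year's weekday for 3 January and October 6:
  1889: Thu/Sun  1890: Fri/Mon  1891: Sat/Tue  1892: Sun/Thu ✓  1893: Tue/Fri  1894: Wed/Sat  1895: Thu/Sun  1896: Fri/Tue  1897: Sun/Wed  1898: Mon/Thu  1899: Tue/Fri  1900: Wed/Sat  1901: Thu/Sun  1902: Fri/Mon  …(4 more)…  1907: Thu/Sun  1908: Fri/Tue  1909: Sun/Wed  1910: Mon/Thu  1911: Tue/Fri  1912: Wed/Sun  1913: Fri/Mon  1914: Sat/Tue  1915: Sun/Wed  1916: Mon/Fri  1917: Wed/Sat  1918: Thu/Sun  1919: Fri/Mon  1920: Sat/Wed
Both conditions hold in: 1892, 1904 — 2.

2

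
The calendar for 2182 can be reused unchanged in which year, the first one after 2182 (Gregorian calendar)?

Two years share a calendar iff Jan 1 falls on the same weekday and both are leap or both are common. 2182: Jan 1 is Tuesday, common year.
2183: Jan 1 Wednesday, common
2184: Jan 1 Thursday, leap
2185: Jan 1 Saturday, common
2186: Jan 1 Sunday, common
2187: Jan 1 Monday, common
2188: Jan 1 Tuesday, leap
2189: Jan 1 Thursday, common
2190: Jan 1 Friday, common
2191: Jan 1 Saturday, common
2192: Jan 1 Sunday, leap
2193: Jan 1 Tuesday, common
2193 matches on both conditions.

2193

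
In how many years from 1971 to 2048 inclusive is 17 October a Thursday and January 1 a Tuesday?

9

Check each year's weekday for 17 October and January 1:
  1971: Sun/Fri  1972: Tue/Sat  1973: Wed/Mon  1974: Thu/Tue ✓  1975: Fri/Wed  1976: Sun/Thu  1977: Mon/Sat  1978: Tue/Sun  1979: Wed/Mon  1980: Fri/Tue  1981: Sat/Thu  1982: Sun/Fri  1983: Mon/Sat  1984: Wed/Sun  …(50 more)…  2035: Wed/Mon  2036: Fri/Tue  2037: Sat/Thu  2038: Sun/Fri  2039: Mon/Sat  2040: Wed/Sun  2041: Thu/Tue ✓  2042: Fri/Wed  2043: Sat/Thu  2044: Mon/Fri  2045: Tue/Sun  2046: Wed/Mon  2047: Thu/Tue ✓  2048: Sat/Wed
Both conditions hold in: 1974, 1985, 1991, 2002, 2013, 2019, 2030, 2041, 2047 — 9.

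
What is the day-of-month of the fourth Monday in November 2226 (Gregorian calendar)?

November 1, 2226 is a Wednesday, so the first Monday is the 6th.
The fourth Monday is 6 + 21 = 27.

27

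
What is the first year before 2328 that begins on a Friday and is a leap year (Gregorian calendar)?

2304

Jan 1 advances by 2 weekdays after a leap year and by 1 after a common year.
2328: Jan 1 is Sunday (leap).
2327: Saturday
2326: Friday
2325: Thursday
2324: Tuesday (leap)
2323: Monday
2322: Sunday
2321: Saturday
2320: Thursday (leap)
2319: Wednesday
2318: Tuesday
2317: Monday
2316: Saturday (leap)
2315: Friday
2314: Thursday
2313: Wednesday
2312: Monday (leap)
2311: Sunday
2310: Saturday
2309: Friday
2308: Wednesday (leap)
2307: Tuesday
2306: Monday
2305: Sunday
2304: Friday (leap)
2304 begins on a Friday and is a leap year.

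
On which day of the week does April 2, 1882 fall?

Sunday

January 1, 1882 is a Sunday.
April 2 is day 92 of the year, i.e. 91 days after Jan 1.
91 mod 7 = 0, so advance 0 weekdays from Sunday: Sunday.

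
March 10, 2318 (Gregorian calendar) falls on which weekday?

January 1, 2318 is a Tuesday.
March 10 is day 69 of the year, i.e. 68 days after Jan 1.
68 mod 7 = 5, so advance 5 weekdays from Tuesday: Sunday.

Sunday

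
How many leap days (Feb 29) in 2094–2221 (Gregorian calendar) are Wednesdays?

6

Leap years in 2094–2221: 30 of them.
Feb 29 weekday advances by 5 (mod 7) from one leap year to the next four years later (or differs when a century non-leap intervenes).
Leap-day weekdays: 2096:Wed✓ 2104:Fri 2108:Wed✓ 2112:Mon 2116:Sat 2120:Thu 2124:Tue 2128:Sun 2132:Fri 2136:Wed✓ 2140:Mon 2144:Sat 2148:Thu …(4 more)… 2168:Mon 2172:Sat 2176:Thu 2180:Tue 2184:Sun 2188:Fri 2192:Wed✓ 2196:Mon 2204:Wed✓ 2208:Mon 2212:Sat 2216:Thu 2220:Tue
Wednesday: 2096, 2108, 2136, 2164, 2192, 2204 → 6.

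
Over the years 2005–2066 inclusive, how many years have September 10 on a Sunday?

Track September 10's weekday year by year (advancing +1, or +2 across a Feb 29):
  2005: Sat  2006: Sun (+1) ✓  2007: Mon (+1)  2008: Wed (+2)  2009: Thu (+1)
  2010: Fri (+1)  2011: Sat (+1)  2012: Mon (+2)  2013: Tue (+1)  2014: Wed (+1)
  2015: Thu (+1)  2016: Sat (+2)  2017: Sun (+1) ✓  2018: Mon (+1)  … (34 more years) …
  2053: Wed (+1)  2054: Thu (+1)  2055: Fri (+1)  2056: Sun (+2) ✓  2057: Mon (+1)
  2058: Tue (+1)  2059: Wed (+1)  2060: Fri (+2)  2061: Sat (+1)  2062: Sun (+1) ✓
  2063: Mon (+1)  2064: Wed (+2)  2065: Thu (+1)  2066: Fri (+1)
Sunday years: 2006, 2017, 2023, 2028, 2034, 2045, 2051, 2056, 2062 — 9 in total.

9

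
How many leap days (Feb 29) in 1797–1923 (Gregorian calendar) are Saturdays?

Leap years in 1797–1923: 29 of them.
Feb 29 weekday advances by 5 (mod 7) from one leap year to the next four years later (or differs when a century non-leap intervenes).
Leap-day weekdays: 1804:Wed 1808:Mon 1812:Sat✓ 1816:Thu 1820:Tue 1824:Sun 1828:Fri 1832:Wed 1836:Mon 1840:Sat✓ 1844:Thu 1848:Tue 1852:Sun …(3 more)… 1868:Sat✓ 1872:Thu 1876:Tue 1880:Sun 1884:Fri 1888:Wed 1892:Mon 1896:Sat✓ 1904:Mon 1908:Sat✓ 1912:Thu 1916:Tue 1920:Sun
Saturday: 1812, 1840, 1868, 1896, 1908 → 5.

5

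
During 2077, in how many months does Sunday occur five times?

A month of length L has five Sundays iff its first Sunday is on day ≤ L−28 (so day 1–3 in a 31-day month, 1–2 in a 30-day month, day 1 in a leap February).
Checking each month of 2077: Jan starts Fri (31d) ✓; Feb starts Mon (28d); Mar starts Mon (31d); Apr starts Thu (30d); May starts Sat (31d) ✓; Jun starts Tue (30d); Jul starts Thu (31d); Aug starts Sun (31d) ✓; Sep starts Wed (30d); Oct starts Fri (31d) ✓; Nov starts Mon (30d); Dec starts Wed (31d).
Five-Sunday months: January, May, August, October → 4.

4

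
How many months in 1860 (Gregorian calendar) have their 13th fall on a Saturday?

1

Check the 13th of each month of 1860: Jan 13: Fri, Feb 13: Mon, Mar 13: Tue, Apr 13: Fri, May 13: Sun, Jun 13: Wed, Jul 13: Fri, Aug 13: Mon, Sep 13: Thu, Oct 13: Sat, Nov 13: Tue, Dec 13: Thu.
Saturday occurs in October — 1 month.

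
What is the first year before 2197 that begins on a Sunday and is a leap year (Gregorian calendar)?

Jan 1 advances by 2 weekdays after a leap year and by 1 after a common year.
2197: Jan 1 is Sunday.
2196: Friday (leap)
2195: Thursday
2194: Wednesday
2193: Tuesday
2192: Sunday (leap)
2192 begins on a Sunday and is a leap year.

2192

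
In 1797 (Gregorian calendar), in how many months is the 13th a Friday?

2

Check the 13th of each month of 1797: Jan 13: Fri, Feb 13: Mon, Mar 13: Mon, Apr 13: Thu, May 13: Sat, Jun 13: Tue, Jul 13: Thu, Aug 13: Sun, Sep 13: Wed, Oct 13: Fri, Nov 13: Mon, Dec 13: Wed.
Friday occurs in January, October — 2 months.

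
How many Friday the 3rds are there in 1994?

1

Check the 3rd of each month of 1994: Jan 3: Mon, Feb 3: Thu, Mar 3: Thu, Apr 3: Sun, May 3: Tue, Jun 3: Fri, Jul 3: Sun, Aug 3: Wed, Sep 3: Sat, Oct 3: Mon, Nov 3: Thu, Dec 3: Sat.
Friday occurs in June — 1 month.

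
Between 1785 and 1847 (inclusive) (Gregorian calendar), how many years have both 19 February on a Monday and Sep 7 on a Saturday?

2

Check each year's weekday for 19 February and Sep 7:
  1785: Sat/Wed  1786: Sun/Thu  1787: Mon/Fri  1788: Tue/Sun  1789: Thu/Mon  1790: Fri/Tue  1791: Sat/Wed  1792: Sun/Fri  1793: Tue/Sat  1794: Wed/Sun  1795: Thu/Mon  1796: Fri/Wed  1797: Sun/Thu  1798: Mon/Fri  …(35 more)…  1834: Wed/Sun  1835: Thu/Mon  1836: Fri/Wed  1837: Sun/Thu  1838: Mon/Fri  1839: Tue/Sat  1840: Wed/Mon  1841: Fri/Tue  1842: Sat/Wed  1843: Sun/Thu  1844: Mon/Sat ✓  1845: Wed/Sun  1846: Thu/Mon  1847: Fri/Tue
Both conditions hold in: 1816, 1844 — 2.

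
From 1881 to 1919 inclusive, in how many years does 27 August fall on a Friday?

Track 27 August's weekday year by year (advancing +1, or +2 across a Feb 29):
  1881: Sat  1882: Sun (+1)  1883: Mon (+1)  1884: Wed (+2)  1885: Thu (+1)
  1886: Fri (+1) ✓  1887: Sat (+1)  1888: Mon (+2)  1889: Tue (+1)  1890: Wed (+1)
  1891: Thu (+1)  1892: Sat (+2)  1893: Sun (+1)  1894: Mon (+1)  … (11 more years) …
  1906: Mon (+1)  1907: Tue (+1)  1908: Thu (+2)  1909: Fri (+1) ✓  1910: Sat (+1)
  1911: Sun (+1)  1912: Tue (+2)  1913: Wed (+1)  1914: Thu (+1)  1915: Fri (+1) ✓
  1916: Sun (+2)  1917: Mon (+1)  1918: Tue (+1)  1919: Wed (+1)
Friday years: 1886, 1897, 1909, 1915 — 4 in total.

4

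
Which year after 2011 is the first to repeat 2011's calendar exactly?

2022

Two years share a calendar iff Jan 1 falls on the same weekday and both are leap or both are common. 2011: Jan 1 is Saturday, common year.
2012: Jan 1 Sunday, leap
2013: Jan 1 Tuesday, common
2014: Jan 1 Wednesday, common
2015: Jan 1 Thursday, common
2016: Jan 1 Friday, leap
2017: Jan 1 Sunday, common
2018: Jan 1 Monday, common
2019: Jan 1 Tuesday, common
2020: Jan 1 Wednesday, leap
2021: Jan 1 Friday, common
2022: Jan 1 Saturday, common
2022 matches on both conditions.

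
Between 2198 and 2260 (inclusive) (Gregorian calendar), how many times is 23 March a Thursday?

8

Track 23 March's weekday year by year (advancing +1, or +2 across a Feb 29):
  2198: Fri  2199: Sat (+1)  2200: Sun (+1)  2201: Mon (+1)  2202: Tue (+1)
  2203: Wed (+1)  2204: Fri (+2)  2205: Sat (+1)  2206: Sun (+1)  2207: Mon (+1)
  2208: Wed (+2)  2209: Thu (+1) ✓  2210: Fri (+1)  2211: Sat (+1)  … (35 more years) …
  2247: Tue (+1)  2248: Thu (+2) ✓  2249: Fri (+1)  2250: Sat (+1)  2251: Sun (+1)
  2252: Tue (+2)  2253: Wed (+1)  2254: Thu (+1) ✓  2255: Fri (+1)  2256: Sun (+2)
  2257: Mon (+1)  2258: Tue (+1)  2259: Wed (+1)  2260: Fri (+2)
Thursday years: 2209, 2215, 2220, 2226, 2237, 2243, 2248, 2254 — 8 in total.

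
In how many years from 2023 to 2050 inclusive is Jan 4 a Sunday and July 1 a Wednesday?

Check each year's weekday for Jan 4 and July 1:
  2023: Wed/Sat  2024: Thu/Mon  2025: Sat/Tue  2026: Sun/Wed ✓  2027: Mon/Thu  2028: Tue/Sat  2029: Thu/Sun  2030: Fri/Mon  2031: Sat/Tue  2032: Sun/Thu  2033: Tue/Fri  2034: Wed/Sat  2035: Thu/Sun  2036: Fri/Tue  2037: Sun/Wed ✓  2038: Mon/Thu  2039: Tue/Fri  2040: Wed/Sun  2041: Fri/Mon  2042: Sat/Tue  2043: Sun/Wed ✓  2044: Mon/Fri  2045: Wed/Sat  2046: Thu/Sun  2047: Fri/Mon  2048: Sat/Wed  2049: Mon/Thu  2050: Tue/Fri
Both conditions hold in: 2026, 2037, 2043 — 3.

3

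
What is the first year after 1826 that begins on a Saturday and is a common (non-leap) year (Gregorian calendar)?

1831

Jan 1 advances by 2 weekdays after a leap year and by 1 after a common year.
1826: Jan 1 is Sunday.
1827: Monday
1828: Tuesday (leap)
1829: Thursday
1830: Friday
1831: Saturday
1831 begins on a Saturday and is a common year.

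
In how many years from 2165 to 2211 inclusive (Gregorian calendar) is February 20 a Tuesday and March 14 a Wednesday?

Check each year's weekday for February 20 and March 14:
  2165: Wed/Thu  2166: Thu/Fri  2167: Fri/Sat  2168: Sat/Mon  2169: Mon/Tue  2170: Tue/Wed ✓  2171: Wed/Thu  2172: Thu/Sat  2173: Sat/Sun  2174: Sun/Mon  2175: Mon/Tue  2176: Tue/Thu  2177: Thu/Fri  2178: Fri/Sat  …(19 more)…  2198: Tue/Wed ✓  2199: Wed/Thu  2200: Thu/Fri  2201: Fri/Sat  2202: Sat/Sun  2203: Sun/Mon  2204: Mon/Wed  2205: Wed/Thu  2206: Thu/Fri  2207: Fri/Sat  2208: Sat/Mon  2209: Mon/Tue  2210: Tue/Wed ✓  2211: Wed/Thu
Both conditions hold in: 2170, 2181, 2187, 2198, 2210 — 5.

5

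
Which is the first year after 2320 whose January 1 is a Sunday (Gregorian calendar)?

Jan 1 advances by 2 weekdays after a leap year and by 1 after a common year.
2320: Jan 1 is Thursday (leap).
2321: Saturday
2322: Sunday
2322 begins on a Sunday

2322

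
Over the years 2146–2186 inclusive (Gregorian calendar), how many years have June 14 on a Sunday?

5

Track June 14's weekday year by year (advancing +1, or +2 across a Feb 29):
  2146: Tue  2147: Wed (+1)  2148: Fri (+2)  2149: Sat (+1)  2150: Sun (+1) ✓
  2151: Mon (+1)  2152: Wed (+2)  2153: Thu (+1)  2154: Fri (+1)  2155: Sat (+1)
  2156: Mon (+2)  2157: Tue (+1)  2158: Wed (+1)  2159: Thu (+1)  … (13 more years) …
  2173: Mon (+1)  2174: Tue (+1)  2175: Wed (+1)  2176: Fri (+2)  2177: Sat (+1)
  2178: Sun (+1) ✓  2179: Mon (+1)  2180: Wed (+2)  2181: Thu (+1)  2182: Fri (+1)
  2183: Sat (+1)  2184: Mon (+2)  2185: Tue (+1)  2186: Wed (+1)
Sunday years: 2150, 2161, 2167, 2172, 2178 — 5 in total.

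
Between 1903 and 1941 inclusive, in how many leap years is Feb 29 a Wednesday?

Leap years in 1903–1941: 10 of them.
Feb 29 weekday advances by 5 (mod 7) from one leap year to the next four years later (or differs when a century non-leap intervenes).
Leap-day weekdays: 1904:Mon 1908:Sat 1912:Thu 1916:Tue 1920:Sun 1924:Fri 1928:Wed✓ 1932:Mon 1936:Sat 1940:Thu
Wednesday: 1928 → 1.

1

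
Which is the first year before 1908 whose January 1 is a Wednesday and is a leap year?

Jan 1 advances by 2 weekdays after a leap year and by 1 after a common year.
1908: Jan 1 is Wednesday (leap).
1907: Tuesday
1906: Monday
1905: Sunday
1904: Friday (leap)
1903: Thursday
1902: Wednesday
1901: Tuesday
1900: Monday
1899: Sunday
1898: Saturday
1897: Friday
1896: Wednesday (leap)
1896 begins on a Wednesday and is a leap year.

1896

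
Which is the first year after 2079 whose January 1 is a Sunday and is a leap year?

Jan 1 advances by 2 weekdays after a leap year and by 1 after a common year.
2079: Jan 1 is Sunday.
2080: Monday (leap)
2081: Wednesday
2082: Thursday
2083: Friday
2084: Saturday (leap)
2085: Monday
2086: Tuesday
2087: Wednesday
2088: Thursday (leap)
2089: Saturday
2090: Sunday
2091: Monday
2092: Tuesday (leap)
2093: Thursday
2094: Friday
2095: Saturday
2096: Sunday (leap)
2096 begins on a Sunday and is a leap year.

2096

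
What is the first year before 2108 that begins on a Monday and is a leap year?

2080

Jan 1 advances by 2 weekdays after a leap year and by 1 after a common year.
2108: Jan 1 is Sunday (leap).
2107: Saturday
2106: Friday
2105: Thursday
2104: Tuesday (leap)
2103: Monday
2102: Sunday
2101: Saturday
2100: Friday
2099: Thursday
2098: Wednesday
2097: Tuesday
2096: Sunday (leap)
2095: Saturday
2094: Friday
2093: Thursday
2092: Tuesday (leap)
2091: Monday
2090: Sunday
2089: Saturday
2088: Thursday (leap)
2087: Wednesday
2086: Tuesday
2085: Monday
2084: Saturday (leap)
2083: Friday
2082: Thursday
2081: Wednesday
2080: Monday (leap)
2080 begins on a Monday and is a leap year.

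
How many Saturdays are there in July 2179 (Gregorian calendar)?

5

July 2179 has 31 days and begins on Thursday.
The first Saturday is July 3.
Saturdays fall on 3, 10, 17, 24, 31 — that's 5.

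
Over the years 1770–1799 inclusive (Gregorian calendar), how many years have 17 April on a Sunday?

Track 17 April's weekday year by year (advancing +1, or +2 across a Feb 29):
  1770: Tue  1771: Wed (+1)  1772: Fri (+2)  1773: Sat (+1)  1774: Sun (+1) ✓
  1775: Mon (+1)  1776: Wed (+2)  1777: Thu (+1)  1778: Fri (+1)  1779: Sat (+1)
  1780: Mon (+2)  1781: Tue (+1)  1782: Wed (+1)  1783: Thu (+1)  1784: Sat (+2)
  1785: Sun (+1) ✓  1786: Mon (+1)  1787: Tue (+1)  1788: Thu (+2)  1789: Fri (+1)
  1790: Sat (+1)  1791: Sun (+1) ✓  1792: Tue (+2)  1793: Wed (+1)  1794: Thu (+1)
  1795: Fri (+1)  1796: Sun (+2) ✓  1797: Mon (+1)  1798: Tue (+1)  1799: Wed (+1)
Sunday years: 1774, 1785, 1791, 1796 — 4 in total.

4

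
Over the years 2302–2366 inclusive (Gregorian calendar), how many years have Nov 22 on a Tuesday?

10

Track Nov 22's weekday year by year (advancing +1, or +2 across a Feb 29):
  2302: Sat  2303: Sun (+1)  2304: Tue (+2) ✓  2305: Wed (+1)  2306: Thu (+1)
  2307: Fri (+1)  2308: Sun (+2)  2309: Mon (+1)  2310: Tue (+1) ✓  2311: Wed (+1)
  2312: Fri (+2)  2313: Sat (+1)  2314: Sun (+1)  2315: Mon (+1)  … (37 more years) …
  2353: Sun (+1)  2354: Mon (+1)  2355: Tue (+1) ✓  2356: Thu (+2)  2357: Fri (+1)
  2358: Sat (+1)  2359: Sun (+1)  2360: Tue (+2) ✓  2361: Wed (+1)  2362: Thu (+1)
  2363: Fri (+1)  2364: Sun (+2)  2365: Mon (+1)  2366: Tue (+1) ✓
Tuesday years: 2304, 2310, 2321, 2327, 2332, 2338, 2349, 2355, 2360, 2366 — 10 in total.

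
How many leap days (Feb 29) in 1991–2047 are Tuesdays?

Leap years in 1991–2047: 14 of them.
Feb 29 weekday advances by 5 (mod 7) from one leap year to the next four years later (or differs when a century non-leap intervenes).
Leap-day weekdays: 1992:Sat 1996:Thu 2000:Tue✓ 2004:Sun 2008:Fri 2012:Wed 2016:Mon 2020:Sat 2024:Thu 2028:Tue✓ 2032:Sun 2036:Fri 2040:Wed 2044:Mon
Tuesday: 2000, 2028 → 2.

2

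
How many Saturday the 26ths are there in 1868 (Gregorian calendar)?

2

Check the 26th of each month of 1868: Jan 26: Sun, Feb 26: Wed, Mar 26: Thu, Apr 26: Sun, May 26: Tue, Jun 26: Fri, Jul 26: Sun, Aug 26: Wed, Sep 26: Sat, Oct 26: Mon, Nov 26: Thu, Dec 26: Sat.
Saturday occurs in September, December — 2 months.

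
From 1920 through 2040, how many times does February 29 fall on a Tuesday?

4

Leap years in 1920–2040: 31 of them.
Feb 29 weekday advances by 5 (mod 7) from one leap year to the next four years later (or differs when a century non-leap intervenes).
Leap-day weekdays: 1920:Sun 1924:Fri 1928:Wed 1932:Mon 1936:Sat 1940:Thu 1944:Tue✓ 1948:Sun 1952:Fri 1956:Wed 1960:Mon 1964:Sat 1968:Thu …(5 more)… 1992:Sat 1996:Thu 2000:Tue✓ 2004:Sun 2008:Fri 2012:Wed 2016:Mon 2020:Sat 2024:Thu 2028:Tue✓ 2032:Sun 2036:Fri 2040:Wed
Tuesday: 1944, 1972, 2000, 2028 → 4.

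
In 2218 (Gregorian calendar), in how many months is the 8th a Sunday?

Check the 8th of each month of 2218: Jan 8: Thu, Feb 8: Sun, Mar 8: Sun, Apr 8: Wed, May 8: Fri, Jun 8: Mon, Jul 8: Wed, Aug 8: Sat, Sep 8: Tue, Oct 8: Thu, Nov 8: Sun, Dec 8: Tue.
Sunday occurs in February, March, November — 3 months.

3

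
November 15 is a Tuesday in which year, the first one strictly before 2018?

From one year to the next, a fixed date's weekday advances by 1, or by 2 when a Feb 29 lies between the two dates.
2018: November 15 is Thursday.
2017: Wednesday (−1)
2016: Tuesday (−1)
November 15 falls on a Tuesday in 2016.

2016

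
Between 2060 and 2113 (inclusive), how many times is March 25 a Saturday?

Track March 25's weekday year by year (advancing +1, or +2 across a Feb 29):
  2060: Thu  2061: Fri (+1)  2062: Sat (+1) ✓  2063: Sun (+1)  2064: Tue (+2)
  2065: Wed (+1)  2066: Thu (+1)  2067: Fri (+1)  2068: Sun (+2)  2069: Mon (+1)
  2070: Tue (+1)  2071: Wed (+1)  2072: Fri (+2)  2073: Sat (+1) ✓  … (26 more years) …
  2100: Thu (+1)  2101: Fri (+1)  2102: Sat (+1) ✓  2103: Sun (+1)  2104: Tue (+2)
  2105: Wed (+1)  2106: Thu (+1)  2107: Fri (+1)  2108: Sun (+2)  2109: Mon (+1)
  2110: Tue (+1)  2111: Wed (+1)  2112: Fri (+2)  2113: Sat (+1) ✓
Saturday years: 2062, 2073, 2079, 2084, 2090, 2102, 2113 — 7 in total.

7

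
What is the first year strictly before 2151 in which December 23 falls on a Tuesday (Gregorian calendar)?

2149

From one year to the next, a fixed date's weekday advances by 1, or by 2 when a Feb 29 lies between the two dates.
2151: December 23 is Thursday.
2150: Wednesday (−1)
2149: Tuesday (−1)
December 23 falls on a Tuesday in 2149.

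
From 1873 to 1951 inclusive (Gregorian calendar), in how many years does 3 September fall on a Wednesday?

11

Track 3 September's weekday year by year (advancing +1, or +2 across a Feb 29):
  1873: Wed ✓  1874: Thu (+1)  1875: Fri (+1)  1876: Sun (+2)  1877: Mon (+1)
  1878: Tue (+1)  1879: Wed (+1) ✓  1880: Fri (+2)  1881: Sat (+1)  1882: Sun (+1)
  1883: Mon (+1)  1884: Wed (+2) ✓  1885: Thu (+1)  1886: Fri (+1)  … (51 more years) …
  1938: Sat (+1)  1939: Sun (+1)  1940: Tue (+2)  1941: Wed (+1) ✓  1942: Thu (+1)
  1943: Fri (+1)  1944: Sun (+2)  1945: Mon (+1)  1946: Tue (+1)  1947: Wed (+1) ✓
  1948: Fri (+2)  1949: Sat (+1)  1950: Sun (+1)  1951: Mon (+1)
Wednesday years: 1873, 1879, 1884, 1890, 1902, 1913, 1919, 1924, 1930, 1941, 1947 — 11 in total.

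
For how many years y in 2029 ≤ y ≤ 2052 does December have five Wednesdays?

December has 31 days; it has five Wednesdays when Wednesday falls among the first (month-length − 28) days — i.e. when December 1 is one of Wednesday/Tuesday/Monday.
December 1 by year: 2029:Sat 2030:Sun 2031:Mon✓ 2032:Wed✓ 2033:Thu 2034:Fri 2035:Sat 2036:Mon✓ 2037:Tue✓ 2038:Wed✓ 2039:Thu 2040:Sat 2041:Sun 2042:Mon✓ 2043:Tue✓ 2044:Thu 2045:Fri 2046:Sat 2047:Sun 2048:Tue✓ 2049:Wed✓ 2050:Thu 2051:Fri 2052:Sun
Years with five Wednesdays: 2031, 2032, 2036, 2037, 2038, 2042, 2043, 2048, 2049 → 9.

9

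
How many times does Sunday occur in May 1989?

May 1989 has 31 days and begins on Monday.
The first Sunday is May 7.
Sundays fall on 7, 14, 21, 28 — that's 4.

4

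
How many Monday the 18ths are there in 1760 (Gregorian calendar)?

2

Check the 18th of each month of 1760: Jan 18: Fri, Feb 18: Mon, Mar 18: Tue, Apr 18: Fri, May 18: Sun, Jun 18: Wed, Jul 18: Fri, Aug 18: Mon, Sep 18: Thu, Oct 18: Sat, Nov 18: Tue, Dec 18: Thu.
Monday occurs in February, August — 2 months.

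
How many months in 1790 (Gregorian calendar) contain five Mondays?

4

A month of length L has five Mondays iff its first Monday is on day ≤ L−28 (so day 1–3 in a 31-day month, 1–2 in a 30-day month, day 1 in a leap February).
Checking each month of 1790: Jan starts Fri (31d); Feb starts Mon (28d); Mar starts Mon (31d) ✓; Apr starts Thu (30d); May starts Sat (31d) ✓; Jun starts Tue (30d); Jul starts Thu (31d); Aug starts Sun (31d) ✓; Sep starts Wed (30d); Oct starts Fri (31d); Nov starts Mon (30d) ✓; Dec starts Wed (31d).
Five-Monday months: March, May, August, November → 4.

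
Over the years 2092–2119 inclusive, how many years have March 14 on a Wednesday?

4

Track March 14's weekday year by year (advancing +1, or +2 across a Feb 29):
  2092: Fri  2093: Sat (+1)  2094: Sun (+1)  2095: Mon (+1)  2096: Wed (+2) ✓
  2097: Thu (+1)  2098: Fri (+1)  2099: Sat (+1)  2100: Sun (+1)  2101: Mon (+1)
  2102: Tue (+1)  2103: Wed (+1) ✓  2104: Fri (+2)  2105: Sat (+1)  2106: Sun (+1)
  2107: Mon (+1)  2108: Wed (+2) ✓  2109: Thu (+1)  2110: Fri (+1)  2111: Sat (+1)
  2112: Mon (+2)  2113: Tue (+1)  2114: Wed (+1) ✓  2115: Thu (+1)  2116: Sat (+2)
  2117: Sun (+1)  2118: Mon (+1)  2119: Tue (+1)
Wednesday years: 2096, 2103, 2108, 2114 — 4 in total.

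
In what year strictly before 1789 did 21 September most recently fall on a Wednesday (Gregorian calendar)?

1785

From one year to the next, a fixed date's weekday advances by 1, or by 2 when a Feb 29 lies between the two dates.
1789: September 21 is Monday.
1788: Sunday (−1)
1787: Friday (−2)
1786: Thursday (−1)
1785: Wednesday (−1)
21 September falls on a Wednesday in 1785.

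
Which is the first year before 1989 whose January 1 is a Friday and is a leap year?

1988

Jan 1 advances by 2 weekdays after a leap year and by 1 after a common year.
1989: Jan 1 is Sunday.
1988: Friday (leap)
1988 begins on a Friday and is a leap year.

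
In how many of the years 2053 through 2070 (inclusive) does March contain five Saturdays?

March has 31 days; it has five Saturdays when Saturday falls among the first (month-length − 28) days — i.e. when March 1 is one of Saturday/Friday/Thursday.
March 1 by year: 2053:Sat✓ 2054:Sun 2055:Mon 2056:Wed 2057:Thu✓ 2058:Fri✓ 2059:Sat✓ 2060:Mon 2061:Tue 2062:Wed 2063:Thu✓ 2064:Sat✓ 2065:Sun 2066:Mon 2067:Tue 2068:Thu✓ 2069:Fri✓ 2070:Sat✓
Years with five Saturdays: 2053, 2057, 2058, 2059, 2063, 2064, 2068, 2069, 2070 → 9.

9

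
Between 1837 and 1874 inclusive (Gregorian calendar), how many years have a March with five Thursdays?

March has 31 days; it has five Thursdays when Thursday falls among the first (month-length − 28) days — i.e. when March 1 is one of Thursday/Wednesday/Tuesday.
March 1 by year: 1837:Wed✓ 1838:Thu✓ 1839:Fri 1840:Sun 1841:Mon 1842:Tue✓ 1843:Wed✓ 1844:Fri 1845:Sat 1846:Sun 1847:Mon 1848:Wed✓ 1849:Thu✓ 1850:Fri 1851:Sat …(8 more)… 1860:Thu✓ 1861:Fri 1862:Sat 1863:Sun 1864:Tue✓ 1865:Wed✓ 1866:Thu✓ 1867:Fri 1868:Sun 1869:Mon 1870:Tue✓ 1871:Wed✓ 1872:Fri 1873:Sat 1874:Sun
Years with five Thursdays: 1837, 1838, 1842, 1843, 1848, 1849, 1853, 1854, 1855, 1859, 1860, 1864, 1865, 1866, 1870, 1871 → 16.

16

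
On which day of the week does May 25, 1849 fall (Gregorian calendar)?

January 1, 1849 is a Monday.
May 25 is day 145 of the year, i.e. 144 days after Jan 1.
144 mod 7 = 4, so advance 4 weekdays from Monday: Friday.

Friday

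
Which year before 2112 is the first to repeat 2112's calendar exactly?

2072

Two years share a calendar iff Jan 1 falls on the same weekday and both are leap or both are common. 2112: Jan 1 is Friday, leap year.
2111: Jan 1 Thursday, common
2110: Jan 1 Wednesday, common
2109: Jan 1 Tuesday, common
2108: Jan 1 Sunday, leap
2107: Jan 1 Saturday, common
2106: Jan 1 Friday, common
2105: Jan 1 Thursday, common
2104: Jan 1 Tuesday, leap
2103: Jan 1 Monday, common
2102: Jan 1 Sunday, common
2101: Jan 1 Saturday, common
2100: Jan 1 Friday, common
2099: Jan 1 Thursday, common
2098: Jan 1 Wednesday, common
2097: Jan 1 Tuesday, common
2096: Jan 1 Sunday, leap
2095: Jan 1 Saturday, common
2094: Jan 1 Friday, common
2093: Jan 1 Thursday, common
2092: Jan 1 Tuesday, leap
2091: Jan 1 Monday, common
2090: Jan 1 Sunday, common
2089: Jan 1 Saturday, common
2088: Jan 1 Thursday, leap
2087: Jan 1 Wednesday, common
2086: Jan 1 Tuesday, common
2085: Jan 1 Monday, common
2084: Jan 1 Saturday, leap
2083: Jan 1 Friday, common
2082: Jan 1 Thursday, common
2081: Jan 1 Wednesday, common
2080: Jan 1 Monday, leap
2079: Jan 1 Sunday, common
2078: Jan 1 Saturday, common
2077: Jan 1 Friday, common
2076: Jan 1 Wednesday, leap
2075: Jan 1 Tuesday, common
2074: Jan 1 Monday, common
2073: Jan 1 Sunday, common
2072: Jan 1 Friday, leap
2072 matches on both conditions.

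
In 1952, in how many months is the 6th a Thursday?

Check the 6th of each month of 1952: Jan 6: Sun, Feb 6: Wed, Mar 6: Thu, Apr 6: Sun, May 6: Tue, Jun 6: Fri, Jul 6: Sun, Aug 6: Wed, Sep 6: Sat, Oct 6: Mon, Nov 6: Thu, Dec 6: Sat.
Thursday occurs in March, November — 2 months.

2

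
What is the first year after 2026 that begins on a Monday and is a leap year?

2052

Jan 1 advances by 2 weekdays after a leap year and by 1 after a common year.
2026: Jan 1 is Thursday.
2027: Friday
2028: Saturday (leap)
2029: Monday
2030: Tuesday
2031: Wednesday
2032: Thursday (leap)
2033: Saturday
2034: Sunday
2035: Monday
2036: Tuesday (leap)
2037: Thursday
2038: Friday
2039: Saturday
2040: Sunday (leap)
2041: Tuesday
2042: Wednesday
2043: Thursday
2044: Friday (leap)
2045: Sunday
2046: Monday
2047: Tuesday
2048: Wednesday (leap)
2049: Friday
2050: Saturday
2051: Sunday
2052: Monday (leap)
2052 begins on a Monday and is a leap year.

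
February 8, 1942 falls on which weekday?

Sunday

January 1, 1942 is a Thursday.
February 8 is day 39 of the year, i.e. 38 days after Jan 1.
38 mod 7 = 3, so advance 3 weekdays from Thursday: Sunday.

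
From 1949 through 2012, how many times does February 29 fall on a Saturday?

Leap years in 1949–2012: 16 of them.
Feb 29 weekday advances by 5 (mod 7) from one leap year to the next four years later (or differs when a century non-leap intervenes).
Leap-day weekdays: 1952:Fri 1956:Wed 1960:Mon 1964:Sat✓ 1968:Thu 1972:Tue 1976:Sun 1980:Fri 1984:Wed 1988:Mon 1992:Sat✓ 1996:Thu 2000:Tue 2004:Sun 2008:Fri 2012:Wed
Saturday: 1964, 1992 → 2.

2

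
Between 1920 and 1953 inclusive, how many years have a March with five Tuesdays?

15

March has 31 days; it has five Tuesdays when Tuesday falls among the first (month-length − 28) days — i.e. when March 1 is one of Tuesday/Monday/Sunday.
March 1 by year: 1920:Mon✓ 1921:Tue✓ 1922:Wed 1923:Thu 1924:Sat 1925:Sun✓ 1926:Mon✓ 1927:Tue✓ 1928:Thu 1929:Fri 1930:Sat 1931:Sun✓ 1932:Tue✓ 1933:Wed 1934:Thu …(4 more)… 1939:Wed 1940:Fri 1941:Sat 1942:Sun✓ 1943:Mon✓ 1944:Wed 1945:Thu 1946:Fri 1947:Sat 1948:Mon✓ 1949:Tue✓ 1950:Wed 1951:Thu 1952:Sat 1953:Sun✓
Years with five Tuesdays: 1920, 1921, 1925, 1926, 1927, 1931, 1932, 1936, 1937, 1938, 1942, 1943, 1948, 1949, 1953 → 15.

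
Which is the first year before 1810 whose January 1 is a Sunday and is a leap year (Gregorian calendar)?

Jan 1 advances by 2 weekdays after a leap year and by 1 after a common year.
1810: Jan 1 is Monday.
1809: Sunday
1808: Friday (leap)
1807: Thursday
1806: Wednesday
1805: Tuesday
1804: Sunday (leap)
1804 begins on a Sunday and is a leap year.

1804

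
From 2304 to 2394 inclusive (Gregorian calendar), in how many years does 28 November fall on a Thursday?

Track 28 November's weekday year by year (advancing +1, or +2 across a Feb 29):
  2304: Mon  2305: Tue (+1)  2306: Wed (+1)  2307: Thu (+1) ✓  2308: Sat (+2)
  2309: Sun (+1)  2310: Mon (+1)  2311: Tue (+1)  2312: Thu (+2) ✓  2313: Fri (+1)
  2314: Sat (+1)  2315: Sun (+1)  2316: Tue (+2)  2317: Wed (+1)  … (63 more years) …
  2381: Sat (+1)  2382: Sun (+1)  2383: Mon (+1)  2384: Wed (+2)  2385: Thu (+1) ✓
  2386: Fri (+1)  2387: Sat (+1)  2388: Mon (+2)  2389: Tue (+1)  2390: Wed (+1)
  2391: Thu (+1) ✓  2392: Sat (+2)  2393: Sun (+1)  2394: Mon (+1)
Thursday years: 2307, 2312, 2318, 2329, 2335, 2340, 2346, 2357, 2363, 2368, 2374, 2385, 2391 — 13 in total.

13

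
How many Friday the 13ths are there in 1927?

Check the 13th of each month of 1927: Jan 13: Thu, Feb 13: Sun, Mar 13: Sun, Apr 13: Wed, May 13: Fri, Jun 13: Mon, Jul 13: Wed, Aug 13: Sat, Sep 13: Tue, Oct 13: Thu, Nov 13: Sun, Dec 13: Tue.
Friday occurs in May — 1 month.

1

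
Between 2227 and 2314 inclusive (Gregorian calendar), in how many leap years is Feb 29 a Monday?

4

Leap years in 2227–2314: 21 of them.
Feb 29 weekday advances by 5 (mod 7) from one leap year to the next four years later (or differs when a century non-leap intervenes).
Leap-day weekdays: 2228:Fri 2232:Wed 2236:Mon✓ 2240:Sat 2244:Thu 2248:Tue 2252:Sun 2256:Fri 2260:Wed 2264:Mon✓ 2268:Sat 2272:Thu 2276:Tue 2280:Sun 2284:Fri 2288:Wed 2292:Mon✓ 2296:Sat 2304:Mon✓ 2308:Sat 2312:Thu
Monday: 2236, 2264, 2292, 2304 → 4.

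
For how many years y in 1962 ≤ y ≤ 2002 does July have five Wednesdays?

July has 31 days; it has five Wednesdays when Wednesday falls among the first (month-length − 28) days — i.e. when July 1 is one of Wednesday/Tuesday/Monday.
July 1 by year: 1962:Sun 1963:Mon✓ 1964:Wed✓ 1965:Thu 1966:Fri 1967:Sat 1968:Mon✓ 1969:Tue✓ 1970:Wed✓ 1971:Thu 1972:Sat 1973:Sun 1974:Mon✓ 1975:Tue✓ 1976:Thu …(11 more)… 1988:Fri 1989:Sat 1990:Sun 1991:Mon✓ 1992:Wed✓ 1993:Thu 1994:Fri 1995:Sat 1996:Mon✓ 1997:Tue✓ 1998:Wed✓ 1999:Thu 2000:Sat 2001:Sun 2002:Mon✓
Years with five Wednesdays: 1963, 1964, 1968, 1969, 1970, 1974, 1975, 1980, 1981, 1985, 1986, 1987, 1991, 1992, 1996, 1997, 1998, 2002 → 18.

18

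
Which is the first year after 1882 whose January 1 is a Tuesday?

1884

Jan 1 advances by 2 weekdays after a leap year and by 1 after a common year.
1882: Jan 1 is Sunday.
1883: Monday
1884: Tuesday (leap)
1884 begins on a Tuesday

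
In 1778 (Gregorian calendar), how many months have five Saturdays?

A month of length L has five Saturdays iff its first Saturday is on day ≤ L−28 (so day 1–3 in a 31-day month, 1–2 in a 30-day month, day 1 in a leap February).
Checking each month of 1778: Jan starts Thu (31d) ✓; Feb starts Sun (28d); Mar starts Sun (31d); Apr starts Wed (30d); May starts Fri (31d) ✓; Jun starts Mon (30d); Jul starts Wed (31d); Aug starts Sat (31d) ✓; Sep starts Tue (30d); Oct starts Thu (31d) ✓; Nov starts Sun (30d); Dec starts Tue (31d).
Five-Saturday months: January, May, August, October → 4.

4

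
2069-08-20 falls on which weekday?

Tuesday

January 1, 2069 is a Tuesday.
August 20 is day 232 of the year, i.e. 231 days after Jan 1.
231 mod 7 = 0, so advance 0 weekdays from Tuesday: Tuesday.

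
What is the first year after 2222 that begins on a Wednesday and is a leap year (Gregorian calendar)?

Jan 1 advances by 2 weekdays after a leap year and by 1 after a common year.
2222: Jan 1 is Tuesday.
2223: Wednesday
2224: Thursday (leap)
2225: Saturday
2226: Sunday
2227: Monday
2228: Tuesday (leap)
2229: Thursday
2230: Friday
2231: Saturday
2232: Sunday (leap)
2233: Tuesday
2234: Wednesday
2235: Thursday
2236: Friday (leap)
2237: Sunday
2238: Monday
2239: Tuesday
2240: Wednesday (leap)
2240 begins on a Wednesday and is a leap year.

2240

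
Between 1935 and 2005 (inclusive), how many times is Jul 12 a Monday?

11

Track Jul 12's weekday year by year (advancing +1, or +2 across a Feb 29):
  1935: Fri  1936: Sun (+2)  1937: Mon (+1) ✓  1938: Tue (+1)  1939: Wed (+1)
  1940: Fri (+2)  1941: Sat (+1)  1942: Sun (+1)  1943: Mon (+1) ✓  1944: Wed (+2)
  1945: Thu (+1)  1946: Fri (+1)  1947: Sat (+1)  1948: Mon (+2) ✓  … (43 more years) …
  1992: Sun (+2)  1993: Mon (+1) ✓  1994: Tue (+1)  1995: Wed (+1)  1996: Fri (+2)
  1997: Sat (+1)  1998: Sun (+1)  1999: Mon (+1) ✓  2000: Wed (+2)  2001: Thu (+1)
  2002: Fri (+1)  2003: Sat (+1)  2004: Mon (+2) ✓  2005: Tue (+1)
Monday years: 1937, 1943, 1948, 1954, 1965, 1971, 1976, 1982, 1993, 1999, 2004 — 11 in total.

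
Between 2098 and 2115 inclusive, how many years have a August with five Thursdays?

August has 31 days; it has five Thursdays when Thursday falls among the first (month-length − 28) days — i.e. when August 1 is one of Thursday/Wednesday/Tuesday.
August 1 by year: 2098:Fri 2099:Sat 2100:Sun 2101:Mon 2102:Tue✓ 2103:Wed✓ 2104:Fri 2105:Sat 2106:Sun 2107:Mon 2108:Wed✓ 2109:Thu✓ 2110:Fri 2111:Sat 2112:Mon 2113:Tue✓ 2114:Wed✓ 2115:Thu✓
Years with five Thursdays: 2102, 2103, 2108, 2109, 2113, 2114, 2115 → 7.

7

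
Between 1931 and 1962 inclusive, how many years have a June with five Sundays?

8

June has 30 days; it has five Sundays when Sunday falls among the first (month-length − 28) days — i.e. when June 1 is one of Sunday/Saturday.
June 1 by year: 1931:Mon 1932:Wed 1933:Thu 1934:Fri 1935:Sat✓ 1936:Mon 1937:Tue 1938:Wed 1939:Thu 1940:Sat✓ 1941:Sun✓ 1942:Mon 1943:Tue 1944:Thu 1945:Fri 1946:Sat✓ 1947:Sun✓ 1948:Tue 1949:Wed 1950:Thu 1951:Fri 1952:Sun✓ 1953:Mon 1954:Tue 1955:Wed 1956:Fri 1957:Sat✓ 1958:Sun✓ 1959:Mon 1960:Wed 1961:Thu 1962:Fri
Years with five Sundays: 1935, 1940, 1941, 1946, 1947, 1952, 1957, 1958 → 8.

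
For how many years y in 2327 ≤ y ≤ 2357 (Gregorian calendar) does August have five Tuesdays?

August has 31 days; it has five Tuesdays when Tuesday falls among the first (month-length − 28) days — i.e. when August 1 is one of Tuesday/Monday/Sunday.
August 1 by year: 2327:Mon✓ 2328:Wed 2329:Thu 2330:Fri 2331:Sat 2332:Mon✓ 2333:Tue✓ 2334:Wed 2335:Thu 2336:Sat 2337:Sun✓ 2338:Mon✓ 2339:Tue✓ 2340:Thu 2341:Fri 2342:Sat 2343:Sun✓ 2344:Tue✓ 2345:Wed 2346:Thu 2347:Fri 2348:Sun✓ 2349:Mon✓ 2350:Tue✓ 2351:Wed 2352:Fri 2353:Sat 2354:Sun✓ 2355:Mon✓ 2356:Wed 2357:Thu
Years with five Tuesdays: 2327, 2332, 2333, 2337, 2338, 2339, 2343, 2344, 2348, 2349, 2350, 2354, 2355 → 13.

13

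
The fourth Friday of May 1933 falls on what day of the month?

May 1, 1933 is a Monday, so the first Friday is the 5th.
The fourth Friday is 5 + 21 = 26.

26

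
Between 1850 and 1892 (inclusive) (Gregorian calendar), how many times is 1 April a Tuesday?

Track 1 April's weekday year by year (advancing +1, or +2 across a Feb 29):
  1850: Mon  1851: Tue (+1) ✓  1852: Thu (+2)  1853: Fri (+1)  1854: Sat (+1)
  1855: Sun (+1)  1856: Tue (+2) ✓  1857: Wed (+1)  1858: Thu (+1)  1859: Fri (+1)
  1860: Sun (+2)  1861: Mon (+1)  1862: Tue (+1) ✓  1863: Wed (+1)  … (15 more years) …
  1879: Tue (+1) ✓  1880: Thu (+2)  1881: Fri (+1)  1882: Sat (+1)  1883: Sun (+1)
  1884: Tue (+2) ✓  1885: Wed (+1)  1886: Thu (+1)  1887: Fri (+1)  1888: Sun (+2)
  1889: Mon (+1)  1890: Tue (+1) ✓  1891: Wed (+1)  1892: Fri (+2)
Tuesday years: 1851, 1856, 1862, 1873, 1879, 1884, 1890 — 7 in total.

7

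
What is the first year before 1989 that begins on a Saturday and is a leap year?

1972

Jan 1 advances by 2 weekdays after a leap year and by 1 after a common year.
1989: Jan 1 is Sunday.
1988: Friday (leap)
1987: Thursday
1986: Wednesday
1985: Tuesday
1984: Sunday (leap)
1983: Saturday
1982: Friday
1981: Thursday
1980: Tuesday (leap)
1979: Monday
1978: Sunday
1977: Saturday
1976: Thursday (leap)
1975: Wednesday
1974: Tuesday
1973: Monday
1972: Saturday (leap)
1972 begins on a Saturday and is a leap year.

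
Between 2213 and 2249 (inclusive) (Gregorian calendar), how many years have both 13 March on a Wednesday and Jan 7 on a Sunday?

2

Check each year's weekday for 13 March and Jan 7:
  2213: Sat/Thu  2214: Sun/Fri  2215: Mon/Sat  2216: Wed/Sun ✓  2217: Thu/Tue  2218: Fri/Wed  2219: Sat/Thu  2220: Mon/Fri  2221: Tue/Sun  2222: Wed/Mon  2223: Thu/Tue  2224: Sat/Wed  2225: Sun/Fri  2226: Mon/Sat  …(9 more)…  2236: Sun/Thu  2237: Mon/Sat  2238: Tue/Sun  2239: Wed/Mon  2240: Fri/Tue  2241: Sat/Thu  2242: Sun/Fri  2243: Mon/Sat  2244: Wed/Sun ✓  2245: Thu/Tue  2246: Fri/Wed  2247: Sat/Thu  2248: Mon/Fri  2249: Tue/Sun
Both conditions hold in: 2216, 2244 — 2.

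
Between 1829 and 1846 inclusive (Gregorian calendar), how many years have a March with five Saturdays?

7

March has 31 days; it has five Saturdays when Saturday falls among the first (month-length − 28) days — i.e. when March 1 is one of Saturday/Friday/Thursday.
March 1 by year: 1829:Sun 1830:Mon 1831:Tue 1832:Thu✓ 1833:Fri✓ 1834:Sat✓ 1835:Sun 1836:Tue 1837:Wed 1838:Thu✓ 1839:Fri✓ 1840:Sun 1841:Mon 1842:Tue 1843:Wed 1844:Fri✓ 1845:Sat✓ 1846:Sun
Years with five Saturdays: 1832, 1833, 1834, 1838, 1839, 1844, 1845 → 7.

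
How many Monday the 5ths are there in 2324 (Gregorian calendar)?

1

Check the 5th of each month of 2324: Jan 5: Sat, Feb 5: Tue, Mar 5: Wed, Apr 5: Sat, May 5: Mon, Jun 5: Thu, Jul 5: Sat, Aug 5: Tue, Sep 5: Fri, Oct 5: Sun, Nov 5: Wed, Dec 5: Fri.
Monday occurs in May — 1 month.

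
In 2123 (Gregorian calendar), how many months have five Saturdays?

A month of length L has five Saturdays iff its first Saturday is on day ≤ L−28 (so day 1–3 in a 31-day month, 1–2 in a 30-day month, day 1 in a leap February).
Checking each month of 2123: Jan starts Fri (31d) ✓; Feb starts Mon (28d); Mar starts Mon (31d); Apr starts Thu (30d); May starts Sat (31d) ✓; Jun starts Tue (30d); Jul starts Thu (31d) ✓; Aug starts Sun (31d); Sep starts Wed (30d); Oct starts Fri (31d) ✓; Nov starts Mon (30d); Dec starts Wed (31d).
Five-Saturday months: January, May, July, October → 4.

4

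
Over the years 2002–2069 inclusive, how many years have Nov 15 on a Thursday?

Track Nov 15's weekday year by year (advancing +1, or +2 across a Feb 29):
  2002: Fri  2003: Sat (+1)  2004: Mon (+2)  2005: Tue (+1)  2006: Wed (+1)
  2007: Thu (+1) ✓  2008: Sat (+2)  2009: Sun (+1)  2010: Mon (+1)  2011: Tue (+1)
  2012: Thu (+2) ✓  2013: Fri (+1)  2014: Sat (+1)  2015: Sun (+1)  … (40 more years) …
  2056: Wed (+2)  2057: Thu (+1) ✓  2058: Fri (+1)  2059: Sat (+1)  2060: Mon (+2)
  2061: Tue (+1)  2062: Wed (+1)  2063: Thu (+1) ✓  2064: Sat (+2)  2065: Sun (+1)
  2066: Mon (+1)  2067: Tue (+1)  2068: Thu (+2) ✓  2069: Fri (+1)
Thursday years: 2007, 2012, 2018, 2029, 2035, 2040, 2046, 2057, 2063, 2068 — 10 in total.

10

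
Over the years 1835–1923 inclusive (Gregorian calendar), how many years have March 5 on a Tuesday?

Track March 5's weekday year by year (advancing +1, or +2 across a Feb 29):
  1835: Thu  1836: Sat (+2)  1837: Sun (+1)  1838: Mon (+1)  1839: Tue (+1) ✓
  1840: Thu (+2)  1841: Fri (+1)  1842: Sat (+1)  1843: Sun (+1)  1844: Tue (+2) ✓
  1845: Wed (+1)  1846: Thu (+1)  1847: Fri (+1)  1848: Sun (+2)  … (61 more years) …
  1910: Sat (+1)  1911: Sun (+1)  1912: Tue (+2) ✓  1913: Wed (+1)  1914: Thu (+1)
  1915: Fri (+1)  1916: Sun (+2)  1917: Mon (+1)  1918: Tue (+1) ✓  1919: Wed (+1)
  1920: Fri (+2)  1921: Sat (+1)  1922: Sun (+1)  1923: Mon (+1)
Tuesday years: 1839, 1844, 1850, 1861, 1867, 1872, 1878, 1889, 1895, 1901, 1907, 1912, 1918 — 13 in total.

13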